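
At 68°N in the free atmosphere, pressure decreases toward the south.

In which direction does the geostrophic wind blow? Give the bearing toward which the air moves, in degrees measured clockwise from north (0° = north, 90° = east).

270°

The pressure-gradient force points toward the south (bearing 180°).
Geostrophic balance: in the Northern Hemisphere the Coriolis force deflects motion to the right, so the geostrophic wind blows 90° to the right of the pressure-gradient force (low pressure on the left).
Rotating 180° by 90° clockwise gives 270° — the wind blows toward the west.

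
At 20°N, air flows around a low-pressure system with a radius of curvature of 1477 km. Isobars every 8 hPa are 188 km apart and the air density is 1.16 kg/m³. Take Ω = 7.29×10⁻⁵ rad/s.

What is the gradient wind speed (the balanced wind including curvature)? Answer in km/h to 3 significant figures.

Coriolis parameter at 20°N:
f = 2Ω sin φ = 2 × 7.29×10⁻⁵ × sin 20° = 4.99×10⁻⁵ s⁻¹
Pressure gradient: |∂P/∂n| = 800 Pa / 188000 m = 4.26×10⁻³ Pa/m
Geostrophic speed: V_g = |∂P/∂n|/(fρ) = 4.26×10⁻³/(4.99×10⁻⁵ × 1.16) = 73.6 m/s
Around a low, centrifugal force acts outward with Coriolis, so pressure-gradient force balances both:
(1/ρ)|∂P/∂n| = fV + V²/R  →  V² + fR·V − fR·V_g = 0
With fR = 4.99×10⁻⁵ × 1477×10³ m = 73.7 m/s:
V = [−fR + √((fR)² + 4 fR V_g)]/2 = [−73.7 + √(73.7² + 4×73.7×73.6)]/2 = 45.5 m/s
Subgeostrophic (V < V_g = 73.6 m/s), as expected around a low.
Converting: 45.5 m/s × 3.6 = 164 km/h

164 km/h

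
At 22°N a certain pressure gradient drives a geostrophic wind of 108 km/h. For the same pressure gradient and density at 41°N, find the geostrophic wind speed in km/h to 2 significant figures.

62 km/h

With the same pressure gradient and density, V_g ∝ 1/f ∝ 1/sin φ.
V₂ = V₁ · sin φ₁ / sin φ₂ = 108 × sin 22° / sin 41°
V₂ = 108 × 0.3746/0.6561 = 62 km/h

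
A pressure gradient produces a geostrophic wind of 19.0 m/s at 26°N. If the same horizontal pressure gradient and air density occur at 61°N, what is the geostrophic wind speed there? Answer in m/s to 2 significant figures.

With the same pressure gradient and density, V_g ∝ 1/f ∝ 1/sin φ.
V₂ = V₁ · sin φ₁ / sin φ₂ = 19.0 × sin 26° / sin 61°
V₂ = 19.0 × 0.4384/0.8746 = 9.5 m/s

9.5 m/s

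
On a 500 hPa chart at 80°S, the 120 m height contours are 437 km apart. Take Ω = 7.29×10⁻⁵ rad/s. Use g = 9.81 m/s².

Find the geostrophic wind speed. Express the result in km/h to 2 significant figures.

Coriolis parameter at 80°S:
f = 2Ω sin φ = 2 × 7.29×10⁻⁵ × sin 80° = 1.44×10⁻⁴ s⁻¹
Height gradient: |∂Z/∂n| = 120 m / 437000 m = 2.75×10⁻⁴
On a pressure surface, geostrophic balance gives V_g = (g/f)|∂Z/∂n|:
V_g = 9.81 × 2.75×10⁻⁴ / 1.44×10⁻⁴ = 18.8 m/s
Converting: 18.8 m/s × 3.6 = 68 km/h

68 km/h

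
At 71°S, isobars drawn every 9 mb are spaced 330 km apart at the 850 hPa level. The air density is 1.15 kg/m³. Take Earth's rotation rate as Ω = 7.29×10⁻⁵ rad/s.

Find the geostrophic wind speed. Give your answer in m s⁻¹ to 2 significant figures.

Coriolis parameter at 71°S:
f = 2Ω sin φ = 2 × 7.29×10⁻⁵ × sin 71° = 1.38×10⁻⁴ s⁻¹
Pressure gradient: |∂P/∂n| = 900 Pa / 330000 m = 2.73×10⁻³ Pa/m
Geostrophic balance (pressure-gradient force = Coriolis force):
V_g = (1/(fρ)) |∂P/∂n| = 2.73×10⁻³ / (1.38×10⁻⁴ × 1.15) = 17.2 m/s

17 m s⁻¹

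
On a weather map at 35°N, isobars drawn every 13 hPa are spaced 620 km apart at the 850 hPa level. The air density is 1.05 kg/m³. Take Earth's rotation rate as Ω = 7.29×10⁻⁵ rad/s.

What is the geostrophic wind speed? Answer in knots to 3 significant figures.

Coriolis parameter at 35°N:
f = 2Ω sin φ = 2 × 7.29×10⁻⁵ × sin 35° = 8.36×10⁻⁵ s⁻¹
Pressure gradient: |∂P/∂n| = 1300 Pa / 620000 m = 2.10×10⁻³ Pa/m
Geostrophic balance (pressure-gradient force = Coriolis force):
V_g = (1/(fρ)) |∂P/∂n| = 2.10×10⁻³ / (8.36×10⁻⁵ × 1.05) = 23.9 m/s
Converting: 23.9 m/s × 1.944 = 46.4 knots

46.4 knots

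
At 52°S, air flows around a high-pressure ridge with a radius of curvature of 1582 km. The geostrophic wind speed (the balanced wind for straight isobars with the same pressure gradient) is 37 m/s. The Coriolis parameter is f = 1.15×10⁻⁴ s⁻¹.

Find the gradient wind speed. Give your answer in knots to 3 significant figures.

Around a high, pressure-gradient force acts outward with centrifugal, so Coriolis balances both:
fV = (1/ρ)|∂P/∂n| + V²/R  →  V² − fR·V + fR·V_g = 0
With fR = 1.15×10⁻⁴ × 1582×10³ m = 182 m/s:
V = [fR − √((fR)² − 4 fR V_g)]/2 = [182 − √(182² − 4×182×37)]/2 = 51.7 m/s
Supergeostrophic (V > V_g = 37 m/s), as expected around a high.
Converting: 51.7 m/s × 1.944 = 100 knots

100 knots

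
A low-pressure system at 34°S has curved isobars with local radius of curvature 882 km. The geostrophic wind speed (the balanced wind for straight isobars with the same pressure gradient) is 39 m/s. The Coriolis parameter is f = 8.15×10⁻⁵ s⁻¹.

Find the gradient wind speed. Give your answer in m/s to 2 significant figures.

Around a low, centrifugal force acts outward with Coriolis, so pressure-gradient force balances both:
(1/ρ)|∂P/∂n| = fV + V²/R  →  V² + fR·V − fR·V_g = 0
With fR = 8.15×10⁻⁵ × 882×10³ m = 71.9 m/s:
V = [−fR + √((fR)² + 4 fR V_g)]/2 = [−71.9 + √(71.9² + 4×71.9×39)]/2 = 28.1 m/s
Subgeostrophic (V < V_g = 39 m/s), as expected around a low.

28 m/s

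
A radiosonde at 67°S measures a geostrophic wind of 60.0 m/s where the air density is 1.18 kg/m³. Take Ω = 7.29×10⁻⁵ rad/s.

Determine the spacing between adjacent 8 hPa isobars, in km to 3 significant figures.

Coriolis parameter at 67°S:
f = 2Ω sin φ = 2 × 7.29×10⁻⁵ × sin 67° = 1.34×10⁻⁴ s⁻¹
Geostrophic balance rearranged: |∂P/∂n| = f ρ V_g
|∂P/∂n| = 1.34×10⁻⁴ × 1.18 × 60.0 = 9.50×10⁻³ Pa/m
Isobar spacing: Δn = ΔP/|∂P/∂n| = 800 Pa / 9.50×10⁻³ Pa/m = 84192 m ≈ 84.2 km

84.2 km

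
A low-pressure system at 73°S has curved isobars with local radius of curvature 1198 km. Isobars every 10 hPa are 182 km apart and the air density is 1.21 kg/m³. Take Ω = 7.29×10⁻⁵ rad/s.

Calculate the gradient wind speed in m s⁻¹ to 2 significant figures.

28 m s⁻¹

Coriolis parameter at 73°S:
f = 2Ω sin φ = 2 × 7.29×10⁻⁵ × sin 73° = 1.39×10⁻⁴ s⁻¹
Pressure gradient: |∂P/∂n| = 1000 Pa / 182000 m = 5.49×10⁻³ Pa/m
Geostrophic speed: V_g = |∂P/∂n|/(fρ) = 5.49×10⁻³/(1.39×10⁻⁴ × 1.21) = 32.6 m/s
Around a low, centrifugal force acts outward with Coriolis, so pressure-gradient force balances both:
(1/ρ)|∂P/∂n| = fV + V²/R  →  V² + fR·V − fR·V_g = 0
With fR = 1.39×10⁻⁴ × 1198×10³ m = 167 m/s:
V = [−fR + √((fR)² + 4 fR V_g)]/2 = [−167 + √(167² + 4×167×32.6)]/2 = 27.9 m/s
Subgeostrophic (V < V_g = 32.6 m/s), as expected around a low.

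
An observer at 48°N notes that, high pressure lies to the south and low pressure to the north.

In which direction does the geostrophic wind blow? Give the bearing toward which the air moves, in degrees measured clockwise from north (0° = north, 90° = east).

090°

The pressure-gradient force points toward the north (bearing 000°).
Geostrophic balance: in the Northern Hemisphere the Coriolis force deflects motion to the right, so the geostrophic wind blows 90° to the right of the pressure-gradient force (low pressure on the left).
Rotating 000° by 90° clockwise gives 090° — the wind blows toward the east.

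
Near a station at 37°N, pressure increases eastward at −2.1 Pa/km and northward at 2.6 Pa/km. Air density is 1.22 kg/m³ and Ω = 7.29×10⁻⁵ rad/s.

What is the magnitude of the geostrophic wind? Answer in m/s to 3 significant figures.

Coriolis parameter at 37°N:
f = 2Ω sin φ = 2 × 7.29×10⁻⁵ × sin 37° = 8.77×10⁻⁵ s⁻¹
Component geostrophic relations (x east, y north):
u_g = −(1/(fρ)) ∂P/∂y,  v_g = (1/(fρ)) ∂P/∂x
u_g = −(2.6×10⁻³)/(8.77×10⁻⁵ × 1.22) = −24.3 m/s;  v_g = (−2.1×10⁻³)/(8.77×10⁻⁵ × 1.22) = −19.6 m/s
|V_g| = √(u_g² + v_g²) = 31.2 m/s

31.2 m/s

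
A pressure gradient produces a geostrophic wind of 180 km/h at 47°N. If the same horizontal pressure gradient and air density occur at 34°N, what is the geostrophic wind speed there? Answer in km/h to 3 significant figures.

235 km/h

With the same pressure gradient and density, V_g ∝ 1/f ∝ 1/sin φ.
V₂ = V₁ · sin φ₁ / sin φ₂ = 180 × sin 47° / sin 34°
V₂ = 180 × 0.7314/0.5592 = 235 km/h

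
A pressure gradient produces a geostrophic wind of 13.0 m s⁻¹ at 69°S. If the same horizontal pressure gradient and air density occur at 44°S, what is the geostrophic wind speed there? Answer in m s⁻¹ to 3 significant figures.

With the same pressure gradient and density, V_g ∝ 1/f ∝ 1/sin φ.
V₂ = V₁ · sin φ₁ / sin φ₂ = 13.0 × sin 69° / sin 44°
V₂ = 13.0 × 0.9336/0.6947 = 17.5 m s⁻¹

17.5 m s⁻¹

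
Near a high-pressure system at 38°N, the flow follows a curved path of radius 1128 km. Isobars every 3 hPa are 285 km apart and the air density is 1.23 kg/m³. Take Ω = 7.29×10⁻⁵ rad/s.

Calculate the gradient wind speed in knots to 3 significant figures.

Coriolis parameter at 38°N:
f = 2Ω sin φ = 2 × 7.29×10⁻⁵ × sin 38° = 8.98×10⁻⁵ s⁻¹
Pressure gradient: |∂P/∂n| = 300 Pa / 285000 m = 1.05×10⁻³ Pa/m
Geostrophic speed: V_g = |∂P/∂n|/(fρ) = 1.05×10⁻³/(8.98×10⁻⁵ × 1.23) = 9.53 m/s
Around a high, pressure-gradient force acts outward with centrifugal, so Coriolis balances both:
fV = (1/ρ)|∂P/∂n| + V²/R  →  V² − fR·V + fR·V_g = 0
With fR = 8.98×10⁻⁵ × 1128×10³ m = 101 m/s:
V = [fR − √((fR)² − 4 fR V_g)]/2 = [101 − √(101² − 4×101×9.53)]/2 = 10.7 m/s
Supergeostrophic (V > V_g = 9.53 m/s), as expected around a high.
Converting: 10.7 m/s × 1.944 = 20.7 knots

20.7 knots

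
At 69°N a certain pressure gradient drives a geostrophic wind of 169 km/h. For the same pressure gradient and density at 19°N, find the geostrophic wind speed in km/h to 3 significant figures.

With the same pressure gradient and density, V_g ∝ 1/f ∝ 1/sin φ.
V₂ = V₁ · sin φ₁ / sin φ₂ = 169 × sin 69° / sin 19°
V₂ = 169 × 0.9336/0.3256 = 485 km/h

485 km/h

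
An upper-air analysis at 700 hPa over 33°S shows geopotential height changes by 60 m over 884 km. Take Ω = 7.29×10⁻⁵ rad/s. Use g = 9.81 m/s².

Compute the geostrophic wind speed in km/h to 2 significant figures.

Coriolis parameter at 33°S:
f = 2Ω sin φ = 2 × 7.29×10⁻⁵ × sin 33° = 7.94×10⁻⁵ s⁻¹
Height gradient: |∂Z/∂n| = 60 m / 884000 m = 6.79×10⁻⁵
On a pressure surface, geostrophic balance gives V_g = (g/f)|∂Z/∂n|:
V_g = 9.81 × 6.79×10⁻⁵ / 7.94×10⁻⁵ = 8.38 m/s
Converting: 8.38 m/s × 3.6 = 30 km/h

30 km/h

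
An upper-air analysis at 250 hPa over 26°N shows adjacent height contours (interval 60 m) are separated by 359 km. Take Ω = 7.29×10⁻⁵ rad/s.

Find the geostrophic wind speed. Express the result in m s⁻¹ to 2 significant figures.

Coriolis parameter at 26°N:
f = 2Ω sin φ = 2 × 7.29×10⁻⁵ × sin 26° = 6.39×10⁻⁵ s⁻¹
Height gradient: |∂Z/∂n| = 60 m / 359000 m = 1.67×10⁻⁴
On a pressure surface, geostrophic balance gives V_g = (g/f)|∂Z/∂n|:
V_g = 9.81 × 1.67×10⁻⁴ / 6.39×10⁻⁵ = 25.7 m/s

26 m s⁻¹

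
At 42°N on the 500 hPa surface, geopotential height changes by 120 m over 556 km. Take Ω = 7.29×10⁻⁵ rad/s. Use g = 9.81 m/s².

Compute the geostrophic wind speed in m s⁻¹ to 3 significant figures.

21.7 m s⁻¹

Coriolis parameter at 42°N:
f = 2Ω sin φ = 2 × 7.29×10⁻⁵ × sin 42° = 9.76×10⁻⁵ s⁻¹
Height gradient: |∂Z/∂n| = 120 m / 556000 m = 2.16×10⁻⁴
On a pressure surface, geostrophic balance gives V_g = (g/f)|∂Z/∂n|:
V_g = 9.81 × 2.16×10⁻⁴ / 9.76×10⁻⁵ = 21.7 m/s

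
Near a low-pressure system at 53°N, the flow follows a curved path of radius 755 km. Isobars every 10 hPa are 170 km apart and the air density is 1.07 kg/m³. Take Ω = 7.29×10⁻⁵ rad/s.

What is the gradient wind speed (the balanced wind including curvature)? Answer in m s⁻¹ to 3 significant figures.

Coriolis parameter at 53°N:
f = 2Ω sin φ = 2 × 7.29×10⁻⁵ × sin 53° = 1.16×10⁻⁴ s⁻¹
Pressure gradient: |∂P/∂n| = 1000 Pa / 170000 m = 5.88×10⁻³ Pa/m
Geostrophic speed: V_g = |∂P/∂n|/(fρ) = 5.88×10⁻³/(1.16×10⁻⁴ × 1.07) = 47.2 m/s
Around a low, centrifugal force acts outward with Coriolis, so pressure-gradient force balances both:
(1/ρ)|∂P/∂n| = fV + V²/R  →  V² + fR·V − fR·V_g = 0
With fR = 1.16×10⁻⁴ × 755×10³ m = 87.9 m/s:
V = [−fR + √((fR)² + 4 fR V_g)]/2 = [−87.9 + √(87.9² + 4×87.9×47.2)]/2 = 34 m/s
Subgeostrophic (V < V_g = 47.2 m/s), as expected around a low.

34.0 m s⁻¹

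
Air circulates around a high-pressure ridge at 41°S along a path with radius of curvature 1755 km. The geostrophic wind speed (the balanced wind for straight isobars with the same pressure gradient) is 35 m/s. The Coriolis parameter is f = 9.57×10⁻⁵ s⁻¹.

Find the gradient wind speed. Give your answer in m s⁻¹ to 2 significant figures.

Around a high, pressure-gradient force acts outward with centrifugal, so Coriolis balances both:
fV = (1/ρ)|∂P/∂n| + V²/R  →  V² − fR·V + fR·V_g = 0
With fR = 9.57×10⁻⁵ × 1755×10³ m = 168 m/s:
V = [fR − √((fR)² − 4 fR V_g)]/2 = [168 − √(168² − 4×168×35)]/2 = 49.7 m/s
Supergeostrophic (V > V_g = 35 m/s), as expected around a high.

50 m s⁻¹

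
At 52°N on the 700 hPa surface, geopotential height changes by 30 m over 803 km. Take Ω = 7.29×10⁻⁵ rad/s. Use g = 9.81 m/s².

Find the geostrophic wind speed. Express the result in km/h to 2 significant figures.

11 km/h

Coriolis parameter at 52°N:
f = 2Ω sin φ = 2 × 7.29×10⁻⁵ × sin 52° = 1.15×10⁻⁴ s⁻¹
Height gradient: |∂Z/∂n| = 30 m / 803000 m = 3.74×10⁻⁵
On a pressure surface, geostrophic balance gives V_g = (g/f)|∂Z/∂n|:
V_g = 9.81 × 3.74×10⁻⁵ / 1.15×10⁻⁴ = 3.19 m/s
Converting: 3.19 m/s × 3.6 = 11 km/h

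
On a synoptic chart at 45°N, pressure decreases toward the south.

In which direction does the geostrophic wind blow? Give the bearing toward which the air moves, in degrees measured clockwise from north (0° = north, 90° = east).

The pressure-gradient force points toward the south (bearing 180°).
Geostrophic balance: in the Northern Hemisphere the Coriolis force deflects motion to the right, so the geostrophic wind blows 90° to the right of the pressure-gradient force (low pressure on the left).
Rotating 180° by 90° clockwise gives 270° — the wind blows toward the west.

270°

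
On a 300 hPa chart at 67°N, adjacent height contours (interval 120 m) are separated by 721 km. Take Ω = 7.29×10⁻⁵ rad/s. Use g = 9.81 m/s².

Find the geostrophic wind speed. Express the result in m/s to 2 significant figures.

Coriolis parameter at 67°N:
f = 2Ω sin φ = 2 × 7.29×10⁻⁵ × sin 67° = 1.34×10⁻⁴ s⁻¹
Height gradient: |∂Z/∂n| = 120 m / 721000 m = 1.66×10⁻⁴
On a pressure surface, geostrophic balance gives V_g = (g/f)|∂Z/∂n|:
V_g = 9.81 × 1.66×10⁻⁴ / 1.34×10⁻⁴ = 12.2 m/s

12 m/s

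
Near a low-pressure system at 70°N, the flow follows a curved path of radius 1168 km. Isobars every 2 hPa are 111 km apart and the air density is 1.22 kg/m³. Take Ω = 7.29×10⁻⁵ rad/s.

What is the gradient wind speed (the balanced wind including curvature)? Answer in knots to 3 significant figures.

Coriolis parameter at 70°N:
f = 2Ω sin φ = 2 × 7.29×10⁻⁵ × sin 70° = 1.37×10⁻⁴ s⁻¹
Pressure gradient: |∂P/∂n| = 200 Pa / 111000 m = 1.80×10⁻³ Pa/m
Geostrophic speed: V_g = |∂P/∂n|/(fρ) = 1.80×10⁻³/(1.37×10⁻⁴ × 1.22) = 10.8 m/s
Around a low, centrifugal force acts outward with Coriolis, so pressure-gradient force balances both:
(1/ρ)|∂P/∂n| = fV + V²/R  →  V² + fR·V − fR·V_g = 0
With fR = 1.37×10⁻⁴ × 1168×10³ m = 160 m/s:
V = [−fR + √((fR)² + 4 fR V_g)]/2 = [−160 + √(160² + 4×160×10.8)]/2 = 10.1 m/s
Subgeostrophic (V < V_g = 10.8 m/s), as expected around a low.
Converting: 10.1 m/s × 1.944 = 19.7 knots

19.7 knots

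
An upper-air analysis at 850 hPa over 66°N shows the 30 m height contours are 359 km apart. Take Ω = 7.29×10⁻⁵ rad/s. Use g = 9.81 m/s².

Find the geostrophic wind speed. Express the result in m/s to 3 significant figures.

Coriolis parameter at 66°N:
f = 2Ω sin φ = 2 × 7.29×10⁻⁵ × sin 66° = 1.33×10⁻⁴ s⁻¹
Height gradient: |∂Z/∂n| = 30 m / 359000 m = 8.36×10⁻⁵
On a pressure surface, geostrophic balance gives V_g = (g/f)|∂Z/∂n|:
V_g = 9.81 × 8.36×10⁻⁵ / 1.33×10⁻⁴ = 6.15 m/s

6.15 m/s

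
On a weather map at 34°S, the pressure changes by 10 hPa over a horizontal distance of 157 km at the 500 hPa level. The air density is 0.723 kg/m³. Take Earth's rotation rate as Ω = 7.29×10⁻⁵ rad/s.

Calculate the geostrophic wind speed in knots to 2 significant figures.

210 knots

Coriolis parameter at 34°S:
f = 2Ω sin φ = 2 × 7.29×10⁻⁵ × sin 34° = 8.15×10⁻⁵ s⁻¹
Pressure gradient: |∂P/∂n| = 1000 Pa / 157000 m = 6.37×10⁻³ Pa/m
Geostrophic balance (pressure-gradient force = Coriolis force):
V_g = (1/(fρ)) |∂P/∂n| = 6.37×10⁻³ / (8.15×10⁻⁵ × 0.723) = 108 m/s
Converting: 108 m/s × 1.944 = 210 knots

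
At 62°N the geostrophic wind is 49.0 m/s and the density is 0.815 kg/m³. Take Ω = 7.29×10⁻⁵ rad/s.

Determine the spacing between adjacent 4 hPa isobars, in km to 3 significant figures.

77.8 km

Coriolis parameter at 62°N:
f = 2Ω sin φ = 2 × 7.29×10⁻⁵ × sin 62° = 1.29×10⁻⁴ s⁻¹
Geostrophic balance rearranged: |∂P/∂n| = f ρ V_g
|∂P/∂n| = 1.29×10⁻⁴ × 0.815 × 49.0 = 5.14×10⁻³ Pa/m
Isobar spacing: Δn = ΔP/|∂P/∂n| = 400 Pa / 5.14×10⁻³ Pa/m = 77806 m ≈ 77.8 km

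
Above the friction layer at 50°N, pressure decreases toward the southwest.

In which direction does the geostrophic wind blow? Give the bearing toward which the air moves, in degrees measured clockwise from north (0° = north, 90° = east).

The pressure-gradient force points toward the southwest (bearing 225°).
Geostrophic balance: in the Northern Hemisphere the Coriolis force deflects motion to the right, so the geostrophic wind blows 90° to the right of the pressure-gradient force (low pressure on the left).
Rotating 225° by 90° clockwise gives 315° — the wind blows toward the northwest.

315°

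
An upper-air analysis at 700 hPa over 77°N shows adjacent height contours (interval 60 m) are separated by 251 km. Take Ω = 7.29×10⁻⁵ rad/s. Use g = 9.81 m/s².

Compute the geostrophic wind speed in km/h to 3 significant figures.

Coriolis parameter at 77°N:
f = 2Ω sin φ = 2 × 7.29×10⁻⁵ × sin 77° = 1.42×10⁻⁴ s⁻¹
Height gradient: |∂Z/∂n| = 60 m / 251000 m = 2.39×10⁻⁴
On a pressure surface, geostrophic balance gives V_g = (g/f)|∂Z/∂n|:
V_g = 9.81 × 2.39×10⁻⁴ / 1.42×10⁻⁴ = 16.5 m/s
Converting: 16.5 m/s × 3.6 = 59.4 km/h

59.4 km/h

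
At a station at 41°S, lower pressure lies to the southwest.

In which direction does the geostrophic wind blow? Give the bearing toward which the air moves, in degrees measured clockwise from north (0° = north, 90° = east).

The pressure-gradient force points toward the southwest (bearing 225°).
Geostrophic balance: in the Southern Hemisphere the Coriolis force deflects motion to the left, so the geostrophic wind blows 90° to the left of the pressure-gradient force (low pressure on the right).
Rotating 225° by 90° counterclockwise gives 135° — the wind blows toward the southeast.

135°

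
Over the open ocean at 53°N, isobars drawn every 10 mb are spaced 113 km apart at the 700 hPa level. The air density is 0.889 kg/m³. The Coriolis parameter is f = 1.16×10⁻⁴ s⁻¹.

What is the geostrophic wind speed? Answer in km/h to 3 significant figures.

Pressure gradient: |∂P/∂n| = 1000 Pa / 113000 m = 8.85×10⁻³ Pa/m
Geostrophic balance (pressure-gradient force = Coriolis force):
V_g = (1/(fρ)) |∂P/∂n| = 8.85×10⁻³ / (1.16×10⁻⁴ × 0.889) = 85.8 m/s
Converting: 85.8 m/s × 3.6 = 309 km/h

309 km/h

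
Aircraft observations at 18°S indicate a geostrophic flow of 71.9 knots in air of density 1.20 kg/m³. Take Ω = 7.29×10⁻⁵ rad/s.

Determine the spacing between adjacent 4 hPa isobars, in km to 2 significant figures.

200 km

Coriolis parameter at 18°S:
f = 2Ω sin φ = 2 × 7.29×10⁻⁵ × sin 18° = 4.51×10⁻⁵ s⁻¹
Wind speed in SI: 71.9 knots = 37.0 m/s
Geostrophic balance rearranged: |∂P/∂n| = f ρ V_g
|∂P/∂n| = 4.51×10⁻⁵ × 1.20 × 37.0 = 2.00×10⁻³ Pa/m
Isobar spacing: Δn = ΔP/|∂P/∂n| = 400 Pa / 2.00×10⁻³ Pa/m = 200019 m ≈ 200 km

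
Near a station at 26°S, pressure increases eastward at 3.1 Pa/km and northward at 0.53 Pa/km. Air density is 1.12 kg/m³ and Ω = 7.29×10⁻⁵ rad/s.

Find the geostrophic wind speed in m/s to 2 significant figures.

44 m/s

Coriolis parameter at 26°S:
f = 2Ω sin φ = 2 × 7.29×10⁻⁵ × sin 26° = 6.39×10⁻⁵ s⁻¹
In the Southern Hemisphere f is negative: f = −6.39×10⁻⁵ s⁻¹.
Component geostrophic relations (x east, y north):
u_g = −(1/(fρ)) ∂P/∂y,  v_g = (1/(fρ)) ∂P/∂x
u_g = −(0.53×10⁻³)/(−6.39×10⁻⁵ × 1.12) = 7.40 m/s;  v_g = (3.1×10⁻³)/(−6.39×10⁻⁵ × 1.12) = −43.3 m/s
|V_g| = √(u_g² + v_g²) = 43.9 m/s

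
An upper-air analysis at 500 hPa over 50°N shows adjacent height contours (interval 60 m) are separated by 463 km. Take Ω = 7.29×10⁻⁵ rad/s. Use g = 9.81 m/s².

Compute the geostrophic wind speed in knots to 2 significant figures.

22 knots

Coriolis parameter at 50°N:
f = 2Ω sin φ = 2 × 7.29×10⁻⁵ × sin 50° = 1.12×10⁻⁴ s⁻¹
Height gradient: |∂Z/∂n| = 60 m / 463000 m = 1.30×10⁻⁴
On a pressure surface, geostrophic balance gives V_g = (g/f)|∂Z/∂n|:
V_g = 9.81 × 1.30×10⁻⁴ / 1.12×10⁻⁴ = 11.4 m/s
Converting: 11.4 m/s × 1.944 = 22 knots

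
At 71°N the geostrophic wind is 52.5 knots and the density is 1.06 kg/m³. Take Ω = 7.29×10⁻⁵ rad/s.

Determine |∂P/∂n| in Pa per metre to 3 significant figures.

3.95×10⁻³ Pa/m

Coriolis parameter at 71°N:
f = 2Ω sin φ = 2 × 7.29×10⁻⁵ × sin 71° = 1.38×10⁻⁴ s⁻¹
Wind speed in SI: 52.5 knots = 27.0 m/s
Geostrophic balance rearranged: |∂P/∂n| = f ρ V_g
|∂P/∂n| = 1.38×10⁻⁴ × 1.06 × 27.0 = 3.95×10⁻³ Pa/m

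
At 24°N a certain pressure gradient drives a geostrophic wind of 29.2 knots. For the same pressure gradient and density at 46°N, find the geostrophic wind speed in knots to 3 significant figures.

With the same pressure gradient and density, V_g ∝ 1/f ∝ 1/sin φ.
V₂ = V₁ · sin φ₁ / sin φ₂ = 29.2 × sin 24° / sin 46°
V₂ = 29.2 × 0.4067/0.7193 = 16.5 knots

16.5 knots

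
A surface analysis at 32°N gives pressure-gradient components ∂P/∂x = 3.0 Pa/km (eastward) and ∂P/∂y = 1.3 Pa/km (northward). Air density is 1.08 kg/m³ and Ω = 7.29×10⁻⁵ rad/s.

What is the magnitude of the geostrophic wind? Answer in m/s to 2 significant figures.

Coriolis parameter at 32°N:
f = 2Ω sin φ = 2 × 7.29×10⁻⁵ × sin 32° = 7.73×10⁻⁵ s⁻¹
Component geostrophic relations (x east, y north):
u_g = −(1/(fρ)) ∂P/∂y,  v_g = (1/(fρ)) ∂P/∂x
u_g = −(1.3×10⁻³)/(7.73×10⁻⁵ × 1.08) = −15.6 m/s;  v_g = (3.0×10⁻³)/(7.73×10⁻⁵ × 1.08) = 36.0 m/s
|V_g| = √(u_g² + v_g²) = 39.2 m/s

39 m/s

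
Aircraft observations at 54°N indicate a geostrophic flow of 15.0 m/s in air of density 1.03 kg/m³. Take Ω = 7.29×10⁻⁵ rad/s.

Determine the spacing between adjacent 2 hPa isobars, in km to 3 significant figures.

110 km

Coriolis parameter at 54°N:
f = 2Ω sin φ = 2 × 7.29×10⁻⁵ × sin 54° = 1.18×10⁻⁴ s⁻¹
Geostrophic balance rearranged: |∂P/∂n| = f ρ V_g
|∂P/∂n| = 1.18×10⁻⁴ × 1.03 × 15.0 = 1.82×10⁻³ Pa/m
Isobar spacing: Δn = ΔP/|∂P/∂n| = 200 Pa / 1.82×10⁻³ Pa/m = 109745 m ≈ 110 km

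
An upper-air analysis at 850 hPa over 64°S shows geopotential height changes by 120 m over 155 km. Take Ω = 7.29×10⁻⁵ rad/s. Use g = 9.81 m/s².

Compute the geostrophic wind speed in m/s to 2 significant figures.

Coriolis parameter at 64°S:
f = 2Ω sin φ = 2 × 7.29×10⁻⁵ × sin 64° = 1.31×10⁻⁴ s⁻¹
Height gradient: |∂Z/∂n| = 120 m / 155000 m = 7.74×10⁻⁴
On a pressure surface, geostrophic balance gives V_g = (g/f)|∂Z/∂n|:
V_g = 9.81 × 7.74×10⁻⁴ / 1.31×10⁻⁴ = 58.0 m/s

58 m/s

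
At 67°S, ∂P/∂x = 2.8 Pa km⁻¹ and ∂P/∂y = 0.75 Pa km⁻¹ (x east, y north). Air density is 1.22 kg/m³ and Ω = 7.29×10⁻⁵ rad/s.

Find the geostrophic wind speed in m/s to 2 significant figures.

18 m/s

Coriolis parameter at 67°S:
f = 2Ω sin φ = 2 × 7.29×10⁻⁵ × sin 67° = 1.34×10⁻⁴ s⁻¹
In the Southern Hemisphere f is negative: f = −1.34×10⁻⁴ s⁻¹.
Component geostrophic relations (x east, y north):
u_g = −(1/(fρ)) ∂P/∂y,  v_g = (1/(fρ)) ∂P/∂x
u_g = −(0.75×10⁻³)/(−1.34×10⁻⁴ × 1.22) = 4.58 m/s;  v_g = (2.8×10⁻³)/(−1.34×10⁻⁴ × 1.22) = −17.1 m/s
|V_g| = √(u_g² + v_g²) = 17.7 m/s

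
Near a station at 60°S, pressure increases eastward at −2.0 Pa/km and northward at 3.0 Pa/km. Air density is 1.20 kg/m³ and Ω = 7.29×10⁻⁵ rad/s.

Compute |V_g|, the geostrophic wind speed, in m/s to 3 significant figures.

23.8 m/s

Coriolis parameter at 60°S:
f = 2Ω sin φ = 2 × 7.29×10⁻⁵ × sin 60° = 1.26×10⁻⁴ s⁻¹
In the Southern Hemisphere f is negative: f = −1.26×10⁻⁴ s⁻¹.
Component geostrophic relations (x east, y north):
u_g = −(1/(fρ)) ∂P/∂y,  v_g = (1/(fρ)) ∂P/∂x
u_g = −(3.0×10⁻³)/(−1.26×10⁻⁴ × 1.20) = 19.8 m/s;  v_g = (−2.0×10⁻³)/(−1.26×10⁻⁴ × 1.20) = 13.2 m/s
|V_g| = √(u_g² + v_g²) = 23.8 m/s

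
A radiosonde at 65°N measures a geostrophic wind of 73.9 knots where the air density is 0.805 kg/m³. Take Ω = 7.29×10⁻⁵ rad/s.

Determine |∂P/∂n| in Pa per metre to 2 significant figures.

Coriolis parameter at 65°N:
f = 2Ω sin φ = 2 × 7.29×10⁻⁵ × sin 65° = 1.32×10⁻⁴ s⁻¹
Wind speed in SI: 73.9 knots = 38.0 m/s
Geostrophic balance rearranged: |∂P/∂n| = f ρ V_g
|∂P/∂n| = 1.32×10⁻⁴ × 0.805 × 38.0 = 4.04×10⁻³ Pa/m

4.0×10⁻³ Pa/m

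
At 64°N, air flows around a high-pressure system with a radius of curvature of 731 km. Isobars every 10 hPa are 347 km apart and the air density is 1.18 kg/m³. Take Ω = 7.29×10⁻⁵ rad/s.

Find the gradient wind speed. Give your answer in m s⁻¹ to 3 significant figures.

Coriolis parameter at 64°N:
f = 2Ω sin φ = 2 × 7.29×10⁻⁵ × sin 64° = 1.31×10⁻⁴ s⁻¹
Pressure gradient: |∂P/∂n| = 1000 Pa / 347000 m = 2.88×10⁻³ Pa/m
Geostrophic speed: V_g = |∂P/∂n|/(fρ) = 2.88×10⁻³/(1.31×10⁻⁴ × 1.18) = 18.6 m/s
Around a high, pressure-gradient force acts outward with centrifugal, so Coriolis balances both:
fV = (1/ρ)|∂P/∂n| + V²/R  →  V² − fR·V + fR·V_g = 0
With fR = 1.31×10⁻⁴ × 731×10³ m = 95.8 m/s:
V = [fR − √((fR)² − 4 fR V_g)]/2 = [95.8 − √(95.8² − 4×95.8×18.6)]/2 = 25.3 m/s
Supergeostrophic (V > V_g = 18.6 m/s), as expected around a high.

25.3 m s⁻¹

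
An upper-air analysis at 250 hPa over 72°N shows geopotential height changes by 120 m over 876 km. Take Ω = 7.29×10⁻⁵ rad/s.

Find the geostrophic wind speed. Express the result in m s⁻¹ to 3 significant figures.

9.69 m s⁻¹

Coriolis parameter at 72°N:
f = 2Ω sin φ = 2 × 7.29×10⁻⁵ × sin 72° = 1.39×10⁻⁴ s⁻¹
Height gradient: |∂Z/∂n| = 120 m / 876000 m = 1.37×10⁻⁴
On a pressure surface, geostrophic balance gives V_g = (g/f)|∂Z/∂n|:
V_g = 9.81 × 1.37×10⁻⁴ / 1.39×10⁻⁴ = 9.69 m/s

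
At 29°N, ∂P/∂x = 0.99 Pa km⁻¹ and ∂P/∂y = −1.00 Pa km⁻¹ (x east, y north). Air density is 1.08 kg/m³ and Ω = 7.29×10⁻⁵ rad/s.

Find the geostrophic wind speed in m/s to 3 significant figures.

Coriolis parameter at 29°N:
f = 2Ω sin φ = 2 × 7.29×10⁻⁵ × sin 29° = 7.07×10⁻⁵ s⁻¹
Component geostrophic relations (x east, y north):
u_g = −(1/(fρ)) ∂P/∂y,  v_g = (1/(fρ)) ∂P/∂x
u_g = −(−1.00×10⁻³)/(7.07×10⁻⁵ × 1.08) = 13.1 m/s;  v_g = (0.99×10⁻³)/(7.07×10⁻⁵ × 1.08) = 13.0 m/s
|V_g| = √(u_g² + v_g²) = 18.4 m/s

18.4 m/s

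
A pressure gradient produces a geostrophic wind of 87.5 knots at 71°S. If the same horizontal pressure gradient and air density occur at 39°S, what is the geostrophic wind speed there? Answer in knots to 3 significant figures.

With the same pressure gradient and density, V_g ∝ 1/f ∝ 1/sin φ.
V₂ = V₁ · sin φ₁ / sin φ₂ = 87.5 × sin 71° / sin 39°
V₂ = 87.5 × 0.9455/0.6293 = 131 knots

131 knots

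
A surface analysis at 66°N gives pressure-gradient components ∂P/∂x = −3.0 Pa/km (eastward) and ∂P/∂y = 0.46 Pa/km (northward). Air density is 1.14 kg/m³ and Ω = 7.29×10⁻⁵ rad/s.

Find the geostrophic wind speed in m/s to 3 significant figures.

20.0 m/s

Coriolis parameter at 66°N:
f = 2Ω sin φ = 2 × 7.29×10⁻⁵ × sin 66° = 1.33×10⁻⁴ s⁻¹
Component geostrophic relations (x east, y north):
u_g = −(1/(fρ)) ∂P/∂y,  v_g = (1/(fρ)) ∂P/∂x
u_g = −(0.46×10⁻³)/(1.33×10⁻⁴ × 1.14) = −3.03 m/s;  v_g = (−3.0×10⁻³)/(1.33×10⁻⁴ × 1.14) = −19.8 m/s
|V_g| = √(u_g² + v_g²) = 20.0 m/s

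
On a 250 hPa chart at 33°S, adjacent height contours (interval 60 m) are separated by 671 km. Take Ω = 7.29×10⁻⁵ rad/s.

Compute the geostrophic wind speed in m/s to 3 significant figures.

11.0 m/s

Coriolis parameter at 33°S:
f = 2Ω sin φ = 2 × 7.29×10⁻⁵ × sin 33° = 7.94×10⁻⁵ s⁻¹
Height gradient: |∂Z/∂n| = 60 m / 671000 m = 8.94×10⁻⁵
On a pressure surface, geostrophic balance gives V_g = (g/f)|∂Z/∂n|:
V_g = 9.81 × 8.94×10⁻⁵ / 7.94×10⁻⁵ = 11.0 m/s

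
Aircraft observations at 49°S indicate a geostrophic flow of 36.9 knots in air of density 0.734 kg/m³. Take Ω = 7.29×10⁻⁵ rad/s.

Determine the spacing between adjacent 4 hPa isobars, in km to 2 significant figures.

Coriolis parameter at 49°S:
f = 2Ω sin φ = 2 × 7.29×10⁻⁵ × sin 49° = 1.10×10⁻⁴ s⁻¹
Wind speed in SI: 36.9 knots = 19.0 m/s
Geostrophic balance rearranged: |∂P/∂n| = f ρ V_g
|∂P/∂n| = 1.10×10⁻⁴ × 0.734 × 19.0 = 1.53×10⁻³ Pa/m
Isobar spacing: Δn = ΔP/|∂P/∂n| = 400 Pa / 1.53×10⁻³ Pa/m = 260893 m ≈ 260 km

260 km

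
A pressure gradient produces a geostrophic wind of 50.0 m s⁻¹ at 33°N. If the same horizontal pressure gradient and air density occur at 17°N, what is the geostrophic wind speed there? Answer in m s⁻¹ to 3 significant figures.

93.1 m s⁻¹

With the same pressure gradient and density, V_g ∝ 1/f ∝ 1/sin φ.
V₂ = V₁ · sin φ₁ / sin φ₂ = 50.0 × sin 33° / sin 17°
V₂ = 50.0 × 0.5446/0.2924 = 93.1 m s⁻¹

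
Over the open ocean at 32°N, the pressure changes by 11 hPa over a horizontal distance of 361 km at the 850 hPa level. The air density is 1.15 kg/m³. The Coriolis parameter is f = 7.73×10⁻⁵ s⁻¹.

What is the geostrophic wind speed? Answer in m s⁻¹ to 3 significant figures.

34.3 m s⁻¹

Pressure gradient: |∂P/∂n| = 1100 Pa / 361000 m = 3.05×10⁻³ Pa/m
Geostrophic balance (pressure-gradient force = Coriolis force):
V_g = (1/(fρ)) |∂P/∂n| = 3.05×10⁻³ / (7.73×10⁻⁵ × 1.15) = 34.3 m/s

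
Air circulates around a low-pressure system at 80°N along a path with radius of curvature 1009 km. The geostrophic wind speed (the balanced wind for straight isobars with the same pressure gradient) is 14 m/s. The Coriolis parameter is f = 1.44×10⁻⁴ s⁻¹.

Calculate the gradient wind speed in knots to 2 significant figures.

Around a low, centrifugal force acts outward with Coriolis, so pressure-gradient force balances both:
(1/ρ)|∂P/∂n| = fV + V²/R  →  V² + fR·V − fR·V_g = 0
With fR = 1.44×10⁻⁴ × 1009×10³ m = 145 m/s:
V = [−fR + √((fR)² + 4 fR V_g)]/2 = [−145 + √(145² + 4×145×14)]/2 = 12.9 m/s
Subgeostrophic (V < V_g = 14 m/s), as expected around a low.
Converting: 12.9 m/s × 1.944 = 25 knots

25 knots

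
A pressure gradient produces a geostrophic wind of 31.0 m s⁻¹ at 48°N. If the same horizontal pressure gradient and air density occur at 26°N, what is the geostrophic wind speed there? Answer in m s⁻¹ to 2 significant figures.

With the same pressure gradient and density, V_g ∝ 1/f ∝ 1/sin φ.
V₂ = V₁ · sin φ₁ / sin φ₂ = 31.0 × sin 48° / sin 26°
V₂ = 31.0 × 0.7431/0.4384 = 53 m s⁻¹

53 m s⁻¹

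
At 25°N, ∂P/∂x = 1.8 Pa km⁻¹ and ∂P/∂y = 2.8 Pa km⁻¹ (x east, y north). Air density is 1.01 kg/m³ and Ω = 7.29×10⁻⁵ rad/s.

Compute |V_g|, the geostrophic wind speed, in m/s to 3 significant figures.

Coriolis parameter at 25°N:
f = 2Ω sin φ = 2 × 7.29×10⁻⁵ × sin 25° = 6.16×10⁻⁵ s⁻¹
Component geostrophic relations (x east, y north):
u_g = −(1/(fρ)) ∂P/∂y,  v_g = (1/(fρ)) ∂P/∂x
u_g = −(2.8×10⁻³)/(6.16×10⁻⁵ × 1.01) = −45.0 m/s;  v_g = (1.8×10⁻³)/(6.16×10⁻⁵ × 1.01) = 28.9 m/s
|V_g| = √(u_g² + v_g²) = 53.5 m/s

53.5 m/s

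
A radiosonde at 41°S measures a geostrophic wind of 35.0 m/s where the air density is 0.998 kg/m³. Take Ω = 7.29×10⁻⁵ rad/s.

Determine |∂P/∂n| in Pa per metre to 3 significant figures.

Coriolis parameter at 41°S:
f = 2Ω sin φ = 2 × 7.29×10⁻⁵ × sin 41° = 9.57×10⁻⁵ s⁻¹
Geostrophic balance rearranged: |∂P/∂n| = f ρ V_g
|∂P/∂n| = 9.57×10⁻⁵ × 0.998 × 35.0 = 3.34×10⁻³ Pa/m

3.34×10⁻³ Pa/m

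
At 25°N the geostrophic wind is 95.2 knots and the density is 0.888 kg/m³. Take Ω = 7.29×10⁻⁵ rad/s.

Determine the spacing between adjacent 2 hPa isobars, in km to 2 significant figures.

75 km

Coriolis parameter at 25°N:
f = 2Ω sin φ = 2 × 7.29×10⁻⁵ × sin 25° = 6.16×10⁻⁵ s⁻¹
Wind speed in SI: 95.2 knots = 49.0 m/s
Geostrophic balance rearranged: |∂P/∂n| = f ρ V_g
|∂P/∂n| = 6.16×10⁻⁵ × 0.888 × 49.0 = 2.68×10⁻³ Pa/m
Isobar spacing: Δn = ΔP/|∂P/∂n| = 200 Pa / 2.68×10⁻³ Pa/m = 74634 m ≈ 75 km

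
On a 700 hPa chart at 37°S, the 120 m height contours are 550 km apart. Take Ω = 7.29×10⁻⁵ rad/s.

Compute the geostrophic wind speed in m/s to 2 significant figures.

24 m/s

Coriolis parameter at 37°S:
f = 2Ω sin φ = 2 × 7.29×10⁻⁵ × sin 37° = 8.77×10⁻⁵ s⁻¹
Height gradient: |∂Z/∂n| = 120 m / 550000 m = 2.18×10⁻⁴
On a pressure surface, geostrophic balance gives V_g = (g/f)|∂Z/∂n|:
V_g = 9.81 × 2.18×10⁻⁴ / 8.77×10⁻⁵ = 24.4 m/s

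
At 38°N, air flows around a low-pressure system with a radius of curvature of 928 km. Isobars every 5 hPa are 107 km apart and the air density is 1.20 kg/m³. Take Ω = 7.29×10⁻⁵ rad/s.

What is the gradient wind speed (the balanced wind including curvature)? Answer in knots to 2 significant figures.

Coriolis parameter at 38°N:
f = 2Ω sin φ = 2 × 7.29×10⁻⁵ × sin 38° = 8.98×10⁻⁵ s⁻¹
Pressure gradient: |∂P/∂n| = 500 Pa / 107000 m = 4.67×10⁻³ Pa/m
Geostrophic speed: V_g = |∂P/∂n|/(fρ) = 4.67×10⁻³/(8.98×10⁻⁵ × 1.20) = 43.4 m/s
Around a low, centrifugal force acts outward with Coriolis, so pressure-gradient force balances both:
(1/ρ)|∂P/∂n| = fV + V²/R  →  V² + fR·V − fR·V_g = 0
With fR = 8.98×10⁻⁵ × 928×10³ m = 83.3 m/s:
V = [−fR + √((fR)² + 4 fR V_g)]/2 = [−83.3 + √(83.3² + 4×83.3×43.4)]/2 = 31.5 m/s
Subgeostrophic (V < V_g = 43.4 m/s), as expected around a low.
Converting: 31.5 m/s × 1.944 = 61 knots

61 knots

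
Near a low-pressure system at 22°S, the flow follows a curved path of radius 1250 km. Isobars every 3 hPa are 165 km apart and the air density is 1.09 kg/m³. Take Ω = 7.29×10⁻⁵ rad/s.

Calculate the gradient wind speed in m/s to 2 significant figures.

Coriolis parameter at 22°S:
f = 2Ω sin φ = 2 × 7.29×10⁻⁵ × sin 22° = 5.46×10⁻⁵ s⁻¹
Pressure gradient: |∂P/∂n| = 300 Pa / 165000 m = 1.82×10⁻³ Pa/m
Geostrophic speed: V_g = |∂P/∂n|/(fρ) = 1.82×10⁻³/(5.46×10⁻⁵ × 1.09) = 30.5 m/s
Around a low, centrifugal force acts outward with Coriolis, so pressure-gradient force balances both:
(1/ρ)|∂P/∂n| = fV + V²/R  →  V² + fR·V − fR·V_g = 0
With fR = 5.46×10⁻⁵ × 1250×10³ m = 68.3 m/s:
V = [−fR + √((fR)² + 4 fR V_g)]/2 = [−68.3 + √(68.3² + 4×68.3×30.5)]/2 = 22.9 m/s
Subgeostrophic (V < V_g = 30.5 m/s), as expected around a low.

23 m/s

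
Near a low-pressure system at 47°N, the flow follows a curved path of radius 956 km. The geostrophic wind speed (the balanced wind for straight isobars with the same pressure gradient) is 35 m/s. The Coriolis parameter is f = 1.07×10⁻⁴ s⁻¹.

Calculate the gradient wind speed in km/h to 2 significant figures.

Around a low, centrifugal force acts outward with Coriolis, so pressure-gradient force balances both:
(1/ρ)|∂P/∂n| = fV + V²/R  →  V² + fR·V − fR·V_g = 0
With fR = 1.07×10⁻⁴ × 956×10³ m = 102 m/s:
V = [−fR + √((fR)² + 4 fR V_g)]/2 = [−102 + √(102² + 4×102×35)]/2 = 27.6 m/s
Subgeostrophic (V < V_g = 35 m/s), as expected around a low.
Converting: 27.6 m/s × 3.6 = 99 km/h

99 km/h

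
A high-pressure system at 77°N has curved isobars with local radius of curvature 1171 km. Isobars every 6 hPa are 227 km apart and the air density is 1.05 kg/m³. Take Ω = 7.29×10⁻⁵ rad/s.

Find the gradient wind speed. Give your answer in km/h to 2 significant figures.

Coriolis parameter at 77°N:
f = 2Ω sin φ = 2 × 7.29×10⁻⁵ × sin 77° = 1.42×10⁻⁴ s⁻¹
Pressure gradient: |∂P/∂n| = 600 Pa / 227000 m = 2.64×10⁻³ Pa/m
Geostrophic speed: V_g = |∂P/∂n|/(fρ) = 2.64×10⁻³/(1.42×10⁻⁴ × 1.05) = 17.7 m/s
Around a high, pressure-gradient force acts outward with centrifugal, so Coriolis balances both:
fV = (1/ρ)|∂P/∂n| + V²/R  →  V² − fR·V + fR·V_g = 0
With fR = 1.42×10⁻⁴ × 1171×10³ m = 166 m/s:
V = [fR − √((fR)² − 4 fR V_g)]/2 = [166 − √(166² − 4×166×17.7)]/2 = 20.2 m/s
Supergeostrophic (V > V_g = 17.7 m/s), as expected around a high.
Converting: 20.2 m/s × 3.6 = 73 km/h

73 km/h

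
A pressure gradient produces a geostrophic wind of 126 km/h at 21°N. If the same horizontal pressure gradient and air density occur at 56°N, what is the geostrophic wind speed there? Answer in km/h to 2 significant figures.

With the same pressure gradient and density, V_g ∝ 1/f ∝ 1/sin φ.
V₂ = V₁ · sin φ₁ / sin φ₂ = 126 × sin 21° / sin 56°
V₂ = 126 × 0.3584/0.8290 = 54 km/h

54 km/h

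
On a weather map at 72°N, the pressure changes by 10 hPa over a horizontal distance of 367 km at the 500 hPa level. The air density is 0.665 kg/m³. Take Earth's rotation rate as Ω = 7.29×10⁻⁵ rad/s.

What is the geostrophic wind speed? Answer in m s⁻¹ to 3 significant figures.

Coriolis parameter at 72°N:
f = 2Ω sin φ = 2 × 7.29×10⁻⁵ × sin 72° = 1.39×10⁻⁴ s⁻¹
Pressure gradient: |∂P/∂n| = 1000 Pa / 367000 m = 2.72×10⁻³ Pa/m
Geostrophic balance (pressure-gradient force = Coriolis force):
V_g = (1/(fρ)) |∂P/∂n| = 2.72×10⁻³ / (1.39×10⁻⁴ × 0.665) = 29.5 m/s

29.5 m s⁻¹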